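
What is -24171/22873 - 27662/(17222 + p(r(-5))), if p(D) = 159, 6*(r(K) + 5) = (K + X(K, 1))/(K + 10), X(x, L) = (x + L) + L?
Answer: -1052829077/397555613 ≈ -2.6483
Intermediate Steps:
X(x, L) = x + 2*L (X(x, L) = (L + x) + L = x + 2*L)
r(K) = -5 + (2 + 2*K)/(6*(10 + K)) (r(K) = -5 + ((K + (K + 2*1))/(K + 10))/6 = -5 + ((K + (K + 2))/(10 + K))/6 = -5 + ((K + (2 + K))/(10 + K))/6 = -5 + ((2 + 2*K)/(10 + K))/6 = -5 + (2 + 2*K)/(6*(10 + K)))
-24171/22873 - 27662/(17222 + p(r(-5))) = -24171/22873 - 27662/(17222 + 159) = -24171*1/22873 - 27662/17381 = -24171/22873 - 27662*1/17381 = -24171/22873 - 27662/17381 = -1052829077/397555613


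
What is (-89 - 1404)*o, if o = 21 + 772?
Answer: -1183949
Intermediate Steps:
o = 793
(-89 - 1404)*o = (-89 - 1404)*793 = -1493*793 = -1183949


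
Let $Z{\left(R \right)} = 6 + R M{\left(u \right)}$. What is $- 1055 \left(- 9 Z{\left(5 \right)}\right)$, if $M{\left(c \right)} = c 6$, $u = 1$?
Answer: $341820$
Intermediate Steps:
$M{\left(c \right)} = 6 c$
$Z{\left(R \right)} = 6 + 6 R$ ($Z{\left(R \right)} = 6 + R 6 \cdot 1 = 6 + R 6 = 6 + 6 R$)
$- 1055 \left(- 9 Z{\left(5 \right)}\right) = - 1055 \left(- 9 \left(6 + 6 \cdot 5\right)\right) = - 1055 \left(- 9 \left(6 + 30\right)\right) = - 1055 \left(\left(-9\right) 36\right) = \left(-1055\right) \left(-324\right) = 341820$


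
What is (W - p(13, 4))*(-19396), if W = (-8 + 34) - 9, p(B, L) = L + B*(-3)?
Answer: -1008592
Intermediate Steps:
p(B, L) = L - 3*B
W = 17 (W = 26 - 9 = 17)
(W - p(13, 4))*(-19396) = (17 - (4 - 3*13))*(-19396) = (17 - (4 - 39))*(-19396) = (17 - 1*(-35))*(-19396) = (17 + 35)*(-19396) = 52*(-19396) = -1008592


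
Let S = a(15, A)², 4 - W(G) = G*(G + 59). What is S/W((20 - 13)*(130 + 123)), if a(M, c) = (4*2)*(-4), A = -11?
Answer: -512/1620463 ≈ -0.00031596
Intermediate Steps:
W(G) = 4 - G*(59 + G) (W(G) = 4 - G*(G + 59) = 4 - G*(59 + G))
a(M, c) = -32 (a(M, c) = 8*(-4) = -32)
S = 1024 (S = (-32)² = 1024)
S/W((20 - 13)*(130 + 123)) = 1024/(4 - ((20 - 13)*(130 + 123))² - 59*(20 - 13)*(130 + 123)) = 1024/(4 - (7*253)² - 413*253) = 1024/(4 - 1*1771² - 59*1771) = 1024/(4 - 1*3136441 - 104489) = 1024/(4 - 3136441 - 104489) = 1024/(-3240926) = 1024*(-1/3240926) = -512/1620463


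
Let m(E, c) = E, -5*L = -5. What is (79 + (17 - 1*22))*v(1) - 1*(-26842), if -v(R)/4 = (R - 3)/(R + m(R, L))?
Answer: 27138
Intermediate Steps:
L = 1 (L = -⅕*(-5) = 1)
v(R) = -2*(-3 + R)/R (v(R) = -4*(R - 3)/(R + R) = -4*(-3 + R)/(2*R) = -4*(-3 + R)*1/(2*R) = -2*(-3 + R)/R)
(79 + (17 - 1*22))*v(1) - 1*(-26842) = (79 + (17 - 1*22))*(-2 + 6/1) - 1*(-26842) = (79 + (17 - 22))*(-2 + 6*1) + 26842 = (79 - 5)*(-2 + 6) + 26842 = 74*4 + 26842 = 296 + 26842 = 27138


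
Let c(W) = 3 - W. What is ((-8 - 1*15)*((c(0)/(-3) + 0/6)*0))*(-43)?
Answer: 0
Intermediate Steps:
((-8 - 1*15)*((c(0)/(-3) + 0/6)*0))*(-43) = ((-8 - 1*15)*(((3 - 1*0)/(-3) + 0/6)*0))*(-43) = ((-8 - 15)*(((3 + 0)*(-1/3) + 0*(1/6))*0))*(-43) = -23*(3*(-1/3) + 0)*0*(-43) = -23*(-1 + 0)*0*(-43) = -(-23)*0*(-43) = -23*0*(-43) = 0*(-43) = 0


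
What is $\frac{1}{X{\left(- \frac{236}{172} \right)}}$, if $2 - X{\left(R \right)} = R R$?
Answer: $\frac{1849}{217} \approx 8.5207$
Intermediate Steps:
$X{\left(R \right)} = 2 - R^{2}$ ($X{\left(R \right)} = 2 - R R = 2 - R^{2}$)
$\frac{1}{X{\left(- \frac{236}{172} \right)}} = \frac{1}{2 - \left(- \frac{236}{172}\right)^{2}} = \frac{1}{2 - \left(\left(-236\right) \frac{1}{172}\right)^{2}} = \frac{1}{2 - \left(- \frac{59}{43}\right)^{2}} = \frac{1}{2 - \frac{3481}{1849}} = \frac{1}{\frac{217}{1849}} = \frac{1849}{217}$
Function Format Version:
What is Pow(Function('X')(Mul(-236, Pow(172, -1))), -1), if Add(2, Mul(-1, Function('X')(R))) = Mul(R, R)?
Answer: Rational(1849, 217) ≈ 8.5207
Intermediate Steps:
Function('X')(R) = Add(2, Mul(-1, Pow(R, 2))) (Function('X')(R) = Add(2, Mul(-1, Mul(R, R))) = Add(2, Mul(-1, Pow(R, 2))))
Pow(Function('X')(Mul(-236, Pow(172, -1))), -1) = Pow(Add(2, Mul(-1, Pow(Mul(-236, Pow(172, -1)), 2))), -1) = Pow(Add(2, Mul(-1, Pow(Mul(-236, Rational(1, 172)), 2))), -1) = Pow(Add(2, Mul(-1, Pow(Rational(-59, 43), 2))), -1) = Pow(Add(2, Mul(-1, Rational(3481, 1849))), -1) = Pow(Add(2, Rational(-3481, 1849)), -1) = Pow(Rational(217, 1849), -1) = Rational(1849, 217)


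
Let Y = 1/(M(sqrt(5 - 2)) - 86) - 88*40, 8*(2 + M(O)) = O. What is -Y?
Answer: 1744563392/495613 + 8*sqrt(3)/495613 ≈ 3520.0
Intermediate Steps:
M(O) = -2 + O/8
Y = -3520 + 1/(-88 + sqrt(3)/8) (Y = 1/((-2 + sqrt(5 - 2)/8) - 86) - 88*40 = 1/((-2 + sqrt(3)/8) - 86) - 3520 = 1/(-88 + sqrt(3)/8) - 3520 = -3520 + 1/(-88 + sqrt(3)/8) ≈ -3520.0)
-Y = -(-1744563392/495613 - 8*sqrt(3)/495613) = 1744563392/495613 + 8*sqrt(3)/495613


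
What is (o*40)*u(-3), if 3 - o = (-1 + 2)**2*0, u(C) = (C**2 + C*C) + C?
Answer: 1800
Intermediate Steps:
u(C) = C + 2*C**2 (u(C) = (C**2 + C**2) + C = 2*C**2 + C = C + 2*C**2)
o = 3 (o = 3 - (-1 + 2)**2*0 = 3 - 1**2*0 = 3 - 0 = 3 - 1*0 = 3 + 0 = 3)
(o*40)*u(-3) = (3*40)*(-3*(1 + 2*(-3))) = 120*(-3*(1 - 6)) = 120*(-3*(-5)) = 120*15 = 1800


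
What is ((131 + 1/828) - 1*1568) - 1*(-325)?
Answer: -920735/828 ≈ -1112.0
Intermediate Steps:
((131 + 1/828) - 1*1568) - 1*(-325) = ((131 + 1/828) - 1568) + 325 = (108469/828 - 1568) + 325 = -1189835/828 + 325 = -920735/828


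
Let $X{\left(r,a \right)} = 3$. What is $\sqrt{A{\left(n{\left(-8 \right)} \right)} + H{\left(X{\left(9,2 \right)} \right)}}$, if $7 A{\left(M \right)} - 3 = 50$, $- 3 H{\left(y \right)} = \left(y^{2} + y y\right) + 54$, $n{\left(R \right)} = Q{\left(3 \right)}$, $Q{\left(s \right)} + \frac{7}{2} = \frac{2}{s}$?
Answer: $\frac{i \sqrt{805}}{7} \approx 4.0532 i$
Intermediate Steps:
$Q{\left(s \right)} = - \frac{7}{2} + \frac{2}{s}$
$n{\left(R \right)} = - \frac{17}{6}$ ($n{\left(R \right)} = - \frac{7}{2} + \frac{2}{3} = - \frac{17}{6}$)
$H{\left(y \right)} = -18 - \frac{2 y^{2}}{3}$ ($H{\left(y \right)} = - \frac{\left(y^{2} + y y\right) + 54}{3} = - \frac{\left(y^{2} + y^{2}\right) + 54}{3} = - \frac{2 y^{2} + 54}{3} = - \frac{54 + 2 y^{2}}{3} = -18 - \frac{2 y^{2}}{3}$)
$A{\left(M \right)} = \frac{53}{7}$ ($A{\left(M \right)} = \frac{3}{7} + \frac{1}{7} \cdot 50 = \frac{3}{7} + \frac{50}{7} = \frac{53}{7}$)
$\sqrt{A{\left(n{\left(-8 \right)} \right)} + H{\left(X{\left(9,2 \right)} \right)}} = \sqrt{\frac{53}{7} - \left(18 + \frac{2 \cdot 3^{2}}{3}\right)} = \sqrt{\frac{53}{7} - 24} = \sqrt{- \frac{115}{7}} = \frac{i \sqrt{805}}{7}$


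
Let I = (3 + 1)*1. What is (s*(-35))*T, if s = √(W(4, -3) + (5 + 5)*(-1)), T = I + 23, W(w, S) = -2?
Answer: -1890*I*√3 ≈ -3273.6*I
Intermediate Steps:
I = 4 (I = 4*1 = 4)
T = 27 (T = 4 + 23 = 27)
s = 2*I*√3 (s = √(-2 + (5 + 5)*(-1)) = √(-2 + 10*(-1)) = √(-2 - 10) = √(-12) = 2*I*√3 ≈ 3.4641*I)
(s*(-35))*T = ((2*I*√3)*(-35))*27 = -70*I*√3*27 = -1890*I*√3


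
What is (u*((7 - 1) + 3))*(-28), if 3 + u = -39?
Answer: 10584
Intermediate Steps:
u = -42 (u = -3 - 39 = -42)
(u*((7 - 1) + 3))*(-28) = -42*((7 - 1) + 3)*(-28) = -42*(6 + 3)*(-28) = -42*9*(-28) = -378*(-28) = 10584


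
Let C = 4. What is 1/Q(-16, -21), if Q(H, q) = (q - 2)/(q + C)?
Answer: 17/23 ≈ 0.73913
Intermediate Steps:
Q(H, q) = (-2 + q)/(4 + q) (Q(H, q) = (q - 2)/(q + 4) = (-2 + q)/(4 + q))
1/Q(-16, -21) = 1/((-2 - 21)/(4 - 21)) = 1/(-23/(-17)) = 1/(-1/17*(-23)) = 1/(23/17) = 17/23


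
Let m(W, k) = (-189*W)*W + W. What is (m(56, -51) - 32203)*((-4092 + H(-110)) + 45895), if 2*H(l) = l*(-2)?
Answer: -26189379963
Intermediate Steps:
m(W, k) = W - 189*W**2 (m(W, k) = -189*W**2 + W = W - 189*W**2)
H(l) = -l (H(l) = (l*(-2))/2 = (-2*l)/2 = -l)
(m(56, -51) - 32203)*((-4092 + H(-110)) + 45895) = (56*(1 - 189*56) - 32203)*((-4092 - 1*(-110)) + 45895) = (56*(1 - 10584) - 32203)*((-4092 + 110) + 45895) = (56*(-10583) - 32203)*(-3982 + 45895) = (-592648 - 32203)*41913 = -624851*41913 = -26189379963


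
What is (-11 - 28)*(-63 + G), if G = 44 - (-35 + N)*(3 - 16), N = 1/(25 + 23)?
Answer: 295607/16 ≈ 18475.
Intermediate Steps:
N = 1/48 ≈ 0.020833
G = -19715/48 (G = 44 - (-35 + 1/48)*(3 - 16) = 44 - (-1679)*(-13)/48 = 44 - 1*21827/48 = 44 - 21827/48 = -19715/48 ≈ -410.73)
(-11 - 28)*(-63 + G) = (-11 - 28)*(-63 - 19715/48) = -39*(-22739/48) = 295607/16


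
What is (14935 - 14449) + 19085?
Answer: 19571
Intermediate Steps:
(14935 - 14449) + 19085 = 486 + 19085 = 19571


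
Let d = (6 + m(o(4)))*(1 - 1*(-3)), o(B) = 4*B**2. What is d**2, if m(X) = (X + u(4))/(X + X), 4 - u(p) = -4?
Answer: 11025/16 ≈ 689.06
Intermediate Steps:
u(p) = 8 (u(p) = 4 - 1*(-4) = 4 + 4 = 8)
m(X) = (8 + X)/(2*X) (m(X) = (X + 8)/(X + X) = (8 + X)/((2*X)) = (8 + X)*(1/(2*X)) = (8 + X)/(2*X))
d = 105/4 (d = (6 + (8 + 4*4**2)/(2*((4*4**2))))*(1 - 1*(-3)) = (6 + (8 + 4*16)/(2*((4*16))))*(1 + 3) = (6 + (1/2)*(8 + 64)/64)*4 = (6 + (1/2)*(1/64)*72)*4 = (6 + 9/16)*4 = (105/16)*4 = 105/4 ≈ 26.250)
d**2 = (105/4)**2 = 11025/16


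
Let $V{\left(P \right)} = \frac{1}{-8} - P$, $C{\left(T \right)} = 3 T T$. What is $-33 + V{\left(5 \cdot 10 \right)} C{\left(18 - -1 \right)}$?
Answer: $- \frac{434547}{8} \approx -54318.0$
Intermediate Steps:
$C{\left(T \right)} = 3 T^{2}$
$V{\left(P \right)} = - \frac{1}{8} - P$
$-33 + V{\left(5 \cdot 10 \right)} C{\left(18 - -1 \right)} = -33 + \left(- \frac{1}{8} - 5 \cdot 10\right) 3 \left(18 - -1\right)^{2} = -33 + \left(- \frac{1}{8} - 50\right) 3 \left(18 + 1\right)^{2} = -33 + \left(- \frac{1}{8} - 50\right) 3 \cdot 19^{2} = -33 - \frac{401 \cdot 3 \cdot 361}{8} = -33 - \frac{434283}{8} = - \frac{434547}{8}$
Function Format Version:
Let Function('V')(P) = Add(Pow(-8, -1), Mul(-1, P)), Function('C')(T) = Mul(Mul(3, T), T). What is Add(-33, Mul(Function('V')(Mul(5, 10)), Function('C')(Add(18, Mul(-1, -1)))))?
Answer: Rational(-434547, 8) ≈ -54318.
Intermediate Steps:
Function('C')(T) = Mul(3, Pow(T, 2))
Function('V')(P) = Add(Rational(-1, 8), Mul(-1, P))
Add(-33, Mul(Function('V')(Mul(5, 10)), Function('C')(Add(18, Mul(-1, -1))))) = Add(-33, Mul(Add(Rational(-1, 8), Mul(-1, Mul(5, 10))), Mul(3, Pow(Add(18, Mul(-1, -1)), 2)))) = Add(-33, Mul(Add(Rational(-1, 8), Mul(-1, 50)), Mul(3, Pow(Add(18, 1), 2)))) = Add(-33, Mul(Add(Rational(-1, 8), -50), Mul(3, Pow(19, 2)))) = Add(-33, Mul(Rational(-401, 8), Mul(3, 361))) = Add(-33, Mul(Rational(-401, 8), 1083)) = Add(-33, Rational(-434283, 8)) = Rational(-434547, 8)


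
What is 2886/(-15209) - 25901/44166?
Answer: -521391385/671720694 ≈ -0.77620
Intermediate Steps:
2886/(-15209) - 25901/44166 = 2886*(-1/15209) - 25901*1/44166 = -2886/15209 - 25901/44166 = -521391385/671720694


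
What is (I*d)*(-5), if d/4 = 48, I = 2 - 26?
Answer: 23040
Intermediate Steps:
I = -24
d = 192 (d = 4*48 = 192)
(I*d)*(-5) = -24*192*(-5) = -4608*(-5) = 23040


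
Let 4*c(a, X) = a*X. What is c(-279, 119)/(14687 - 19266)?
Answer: 33201/18316 ≈ 1.8127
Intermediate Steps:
c(a, X) = X*a/4 (c(a, X) = (a*X)/4 = (X*a)/4 = X*a/4)
c(-279, 119)/(14687 - 19266) = ((1/4)*119*(-279))/(14687 - 19266) = -33201/4/(-4579) = -33201/4*(-1/4579) = 33201/18316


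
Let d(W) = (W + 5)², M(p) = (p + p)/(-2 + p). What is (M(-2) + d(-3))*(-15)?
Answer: -75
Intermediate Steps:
M(p) = 2*p/(-2 + p) (M(p) = (2*p)/(-2 + p) = 2*p/(-2 + p))
d(W) = (5 + W)²
(M(-2) + d(-3))*(-15) = (2*(-2)/(-2 - 2) + (5 - 3)²)*(-15) = (2*(-2)/(-4) + 2²)*(-15) = (2*(-2)*(-¼) + 4)*(-15) = (1 + 4)*(-15) = 5*(-15) = -75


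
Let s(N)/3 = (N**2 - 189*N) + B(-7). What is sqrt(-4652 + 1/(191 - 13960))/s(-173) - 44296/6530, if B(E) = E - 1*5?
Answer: -22148/3265 + I*sqrt(17999002309)/369485214 ≈ -6.7835 + 0.0003631*I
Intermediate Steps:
B(E) = -5 + E (B(E) = E - 5 = -5 + E)
s(N) = -36 - 567*N + 3*N**2 (s(N) = 3*((N**2 - 189*N) + (-5 - 7)) = 3*((N**2 - 189*N) - 12) = 3*(-12 + N**2 - 189*N) = -36 - 567*N + 3*N**2)
sqrt(-4652 + 1/(191 - 13960))/s(-173) - 44296/6530 = sqrt(-4652 + 1/(191 - 13960))/(-36 - 567*(-173) + 3*(-173)**2) - 44296/6530 = sqrt(-4652 + 1/(-13769))/(-36 + 98091 + 3*29929) - 44296*1/6530 = sqrt(-4652 - 1/13769)/(-36 + 98091 + 89787) - 22148/3265 = sqrt(-64053389/13769)/187842 - 22148/3265 = (I*sqrt(17999002309)/1967)*(1/187842) - 22148/3265 = I*sqrt(17999002309)/369485214 - 22148/3265 = -22148/3265 + I*sqrt(17999002309)/369485214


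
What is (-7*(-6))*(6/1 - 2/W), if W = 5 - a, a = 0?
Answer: 1176/5 ≈ 235.20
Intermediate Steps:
W = 5 (W = 5 - 1*0 = 5 + 0 = 5)
(-7*(-6))*(6/1 - 2/W) = (-7*(-6))*(6/1 - 2/5) = 42*(6*1 - 2*1/5) = 42*(6 - 2/5) = 42*(28/5) = 1176/5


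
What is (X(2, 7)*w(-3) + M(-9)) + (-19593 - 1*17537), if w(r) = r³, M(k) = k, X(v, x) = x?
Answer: -37328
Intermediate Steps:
(X(2, 7)*w(-3) + M(-9)) + (-19593 - 1*17537) = (7*(-3)³ - 9) + (-19593 - 1*17537) = (7*(-27) - 9) + (-19593 - 17537) = (-189 - 9) - 37130 = -198 - 37130 = -37328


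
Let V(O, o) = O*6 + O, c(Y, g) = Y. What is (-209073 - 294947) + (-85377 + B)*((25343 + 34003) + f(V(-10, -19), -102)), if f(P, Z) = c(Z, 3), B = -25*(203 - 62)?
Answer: -5267414108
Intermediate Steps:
V(O, o) = 7*O (V(O, o) = 6*O + O = 7*O)
B = -3525 (B = -25*141 = -3525)
f(P, Z) = Z
(-209073 - 294947) + (-85377 + B)*((25343 + 34003) + f(V(-10, -19), -102)) = (-209073 - 294947) + (-85377 - 3525)*((25343 + 34003) - 102) = -504020 - 88902*(59346 - 102) = -504020 - 88902*59244 = -504020 - 5266910088 = -5267414108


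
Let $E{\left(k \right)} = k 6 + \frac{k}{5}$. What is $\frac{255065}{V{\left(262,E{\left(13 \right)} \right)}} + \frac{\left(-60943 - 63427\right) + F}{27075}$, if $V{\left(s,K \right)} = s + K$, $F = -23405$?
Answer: $\frac{152339048}{206131} \approx 739.04$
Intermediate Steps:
$E{\left(k \right)} = \frac{31 k}{5}$ ($E{\left(k \right)} = 6 k + k \frac{1}{5} = 6 k + \frac{k}{5} = \frac{31 k}{5}$)
$V{\left(s,K \right)} = K + s$
$\frac{255065}{V{\left(262,E{\left(13 \right)} \right)}} + \frac{\left(-60943 - 63427\right) + F}{27075} = \frac{255065}{\frac{31}{5} \cdot 13 + 262} + \frac{\left(-60943 - 63427\right) - 23405}{27075} = \frac{255065}{\frac{403}{5} + 262} + \left(-124370 - 23405\right) \frac{1}{27075} = \frac{255065}{\frac{1713}{5}} - \frac{5911}{1083} = 255065 \cdot \frac{5}{1713} - \frac{5911}{1083} = \frac{1275325}{1713} - \frac{5911}{1083} = \frac{152339048}{206131}$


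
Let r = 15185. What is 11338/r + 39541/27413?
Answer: 911238679/416266405 ≈ 2.1891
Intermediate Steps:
11338/r + 39541/27413 = 11338/15185 + 39541/27413 = 911238679/416266405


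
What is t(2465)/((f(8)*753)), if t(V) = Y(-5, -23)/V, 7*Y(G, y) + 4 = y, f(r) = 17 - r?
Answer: -1/4331005 ≈ -2.3089e-7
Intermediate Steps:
Y(G, y) = -4/7 + y/7
t(V) = -27/(7*V) (t(V) = (-4/7 + (⅐)*(-23))/V = (-4/7 - 23/7)/V = -27/(7*V))
t(2465)/((f(8)*753)) = (-27/7/2465)/(((17 - 1*8)*753)) = (-27/7*1/2465)/(((17 - 8)*753)) = -27/(17255*(9*753)) = -27/17255/6777 = -27/17255*1/6777 = -1/4331005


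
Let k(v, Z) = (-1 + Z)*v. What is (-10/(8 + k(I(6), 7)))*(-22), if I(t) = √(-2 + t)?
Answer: 11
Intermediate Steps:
k(v, Z) = v*(-1 + Z)
(-10/(8 + k(I(6), 7)))*(-22) = (-10/(8 + √(-2 + 6)*(-1 + 7)))*(-22) = (-10/(8 + √4*6))*(-22) = (-10/(8 + 2*6))*(-22) = (-10/(8 + 12))*(-22) = (-10/20)*(-22) = ((1/20)*(-10))*(-22) = -½*(-22) = 11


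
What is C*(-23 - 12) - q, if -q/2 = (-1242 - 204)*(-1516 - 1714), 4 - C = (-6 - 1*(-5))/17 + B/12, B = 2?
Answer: 952784425/102 ≈ 9.3410e+6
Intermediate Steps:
C = 397/102 (C = 4 - ((-6 - 1*(-5))/17 + 2/12) = 4 - ((-6 + 5)*(1/17) + 2*(1/12)) = 4 - (-1*1/17 + ⅙) = 4 - (-1/17 + ⅙) = 4 - 1*11/102 = 4 - 11/102 = 397/102 ≈ 3.8922)
q = -9341160 (q = -2*(-1242 - 204)*(-1516 - 1714) = -(-2892)*(-3230) = -2*4670580 = -9341160)
C*(-23 - 12) - q = 397*(-23 - 12)/102 - 1*(-9341160) = (397/102)*(-35) + 9341160 = -13895/102 + 9341160 = 952784425/102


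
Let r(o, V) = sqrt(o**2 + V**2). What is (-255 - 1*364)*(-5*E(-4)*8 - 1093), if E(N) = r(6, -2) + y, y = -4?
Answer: 577527 + 49520*sqrt(10) ≈ 7.3412e+5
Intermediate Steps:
r(o, V) = sqrt(V**2 + o**2)
E(N) = -4 + 2*sqrt(10) (E(N) = sqrt((-2)**2 + 6**2) - 4 = sqrt(4 + 36) - 4 = sqrt(40) - 4 = 2*sqrt(10) - 4 = -4 + 2*sqrt(10))
(-255 - 1*364)*(-5*E(-4)*8 - 1093) = (-255 - 1*364)*(-5*(-4 + 2*sqrt(10))*8 - 1093) = (-255 - 364)*((20 - 10*sqrt(10))*8 - 1093) = -619*((160 - 80*sqrt(10)) - 1093) = -619*(-933 - 80*sqrt(10)) = 577527 + 49520*sqrt(10)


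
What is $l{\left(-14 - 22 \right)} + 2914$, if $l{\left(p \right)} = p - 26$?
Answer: $2852$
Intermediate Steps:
$l{\left(p \right)} = -26 + p$
$l{\left(-14 - 22 \right)} + 2914 = \left(-26 - 36\right) + 2914 = -62 + 2914 = 2852$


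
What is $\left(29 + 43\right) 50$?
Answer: $3600$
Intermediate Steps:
$\left(29 + 43\right) 50 = 72 \cdot 50 = 3600$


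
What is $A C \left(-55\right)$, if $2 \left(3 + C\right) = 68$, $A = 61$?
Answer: $-104005$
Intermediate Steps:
$C = 31$ ($C = -3 + \frac{1}{2} \cdot 68 = -3 + 34 = 31$)
$A C \left(-55\right) = 61 \cdot 31 \left(-55\right) = 1891 \left(-55\right) = -104005$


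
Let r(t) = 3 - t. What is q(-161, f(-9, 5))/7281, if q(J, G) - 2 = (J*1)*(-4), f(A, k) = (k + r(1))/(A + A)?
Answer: 646/7281 ≈ 0.088724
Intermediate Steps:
f(A, k) = (2 + k)/(2*A) (f(A, k) = (k + (3 - 1*1))/(A + A) = (k + (3 - 1))/((2*A)) = (k + 2)*(1/(2*A)) = (2 + k)*(1/(2*A)) = (2 + k)/(2*A))
q(J, G) = 2 - 4*J (q(J, G) = 2 + (J*1)*(-4) = 2 + J*(-4) = 2 - 4*J)
q(-161, f(-9, 5))/7281 = (2 - 4*(-161))/7281 = (2 + 644)*(1/7281) = 646*(1/7281) = 646/7281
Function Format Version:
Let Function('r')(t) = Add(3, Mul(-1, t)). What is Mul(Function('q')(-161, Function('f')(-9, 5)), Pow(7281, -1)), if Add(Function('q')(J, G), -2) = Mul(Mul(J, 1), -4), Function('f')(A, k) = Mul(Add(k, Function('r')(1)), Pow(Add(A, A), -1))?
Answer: Rational(646, 7281) ≈ 0.088724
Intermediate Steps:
Function('f')(A, k) = Mul(Rational(1, 2), Pow(A, -1), Add(2, k)) (Function('f')(A, k) = Mul(Add(k, Add(3, Mul(-1, 1))), Pow(Add(A, A), -1)) = Mul(Add(k, Add(3, -1)), Pow(Mul(2, A), -1)) = Mul(Add(k, 2), Mul(Rational(1, 2), Pow(A, -1))) = Mul(Add(2, k), Mul(Rational(1, 2), Pow(A, -1))) = Mul(Rational(1, 2), Pow(A, -1), Add(2, k)))
Function('q')(J, G) = Add(2, Mul(-4, J)) (Function('q')(J, G) = Add(2, Mul(Mul(J, 1), -4)) = Add(2, Mul(J, -4)) = Add(2, Mul(-4, J)))
Mul(Function('q')(-161, Function('f')(-9, 5)), Pow(7281, -1)) = Mul(Add(2, Mul(-4, -161)), Pow(7281, -1)) = Mul(Add(2, 644), Rational(1, 7281)) = Mul(646, Rational(1, 7281)) = Rational(646, 7281)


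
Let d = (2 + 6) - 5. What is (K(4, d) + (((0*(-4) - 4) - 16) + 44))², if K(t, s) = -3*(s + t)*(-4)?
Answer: 11664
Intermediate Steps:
d = 3 (d = 8 - 5 = 3)
K(t, s) = 12*s + 12*t (K(t, s) = -3*(-4*s - 4*t) = 12*s + 12*t)
(K(4, d) + (((0*(-4) - 4) - 16) + 44))² = ((12*3 + 12*4) + (((0*(-4) - 4) - 16) + 44))² = ((36 + 48) + (((0 - 4) - 16) + 44))² = (84 + ((-4 - 16) + 44))² = (84 + (-20 + 44))² = (84 + 24)² = 108² = 11664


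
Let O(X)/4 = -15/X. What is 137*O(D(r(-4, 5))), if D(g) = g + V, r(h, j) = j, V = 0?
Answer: -1644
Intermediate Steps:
D(g) = g (D(g) = g + 0 = g)
O(X) = -60/X (O(X) = 4*(-15/X) = -60/X)
137*O(D(r(-4, 5))) = 137*(-60/5) = 137*(-60*1/5) = 137*(-12) = -1644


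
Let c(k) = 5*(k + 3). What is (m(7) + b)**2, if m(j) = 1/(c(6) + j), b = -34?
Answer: 3122289/2704 ≈ 1154.7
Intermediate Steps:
c(k) = 15 + 5*k (c(k) = 5*(3 + k) = 15 + 5*k)
m(j) = 1/(45 + j) (m(j) = 1/((15 + 5*6) + j) = 1/((15 + 30) + j) = 1/(45 + j))
(m(7) + b)**2 = (1/(45 + 7) - 34)**2 = (1/52 - 34)**2 = (-1767/52)**2 = 3122289/2704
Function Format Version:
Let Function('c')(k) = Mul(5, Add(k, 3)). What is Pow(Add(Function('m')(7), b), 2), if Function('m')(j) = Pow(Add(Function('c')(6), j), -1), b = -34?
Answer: Rational(3122289, 2704) ≈ 1154.7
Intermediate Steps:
Function('c')(k) = Add(15, Mul(5, k)) (Function('c')(k) = Mul(5, Add(3, k)) = Add(15, Mul(5, k)))
Function('m')(j) = Pow(Add(45, j), -1) (Function('m')(j) = Pow(Add(Add(15, Mul(5, 6)), j), -1) = Pow(Add(Add(15, 30), j), -1) = Pow(Add(45, j), -1))
Pow(Add(Function('m')(7), b), 2) = Pow(Add(Pow(Add(45, 7), -1), -34), 2) = Pow(Add(Pow(52, -1), -34), 2) = Pow(Add(Rational(1, 52), -34), 2) = Pow(Rational(-1767, 52), 2) = Rational(3122289, 2704)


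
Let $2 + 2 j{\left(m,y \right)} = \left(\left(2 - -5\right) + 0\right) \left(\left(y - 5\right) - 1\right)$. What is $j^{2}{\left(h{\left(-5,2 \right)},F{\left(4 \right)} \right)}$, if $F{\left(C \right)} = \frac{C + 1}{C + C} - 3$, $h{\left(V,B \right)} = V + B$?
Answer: $\frac{235225}{256} \approx 918.85$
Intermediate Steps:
$h{\left(V,B \right)} = B + V$
$F{\left(C \right)} = -3 + \frac{1 + C}{2 C}$ ($F{\left(C \right)} = \frac{1 + C}{2 C} - 3 = -3 + \frac{1 + C}{2 C}$)
$j{\left(m,y \right)} = -22 + \frac{7 y}{2}$ ($j{\left(m,y \right)} = -1 + \frac{\left(\left(2 - -5\right) + 0\right) \left(\left(y - 5\right) - 1\right)}{2} = -1 + \frac{\left(\left(2 + 5\right) + 0\right) \left(\left(-5 + y\right) - 1\right)}{2} = -1 + \frac{\left(7 + 0\right) \left(-6 + y\right)}{2} = -1 + \frac{7 \left(-6 + y\right)}{2} = -1 + \frac{-42 + 7 y}{2} = -1 + \left(-21 + \frac{7 y}{2}\right) = -22 + \frac{7 y}{2}$)
$j^{2}{\left(h{\left(-5,2 \right)},F{\left(4 \right)} \right)} = \left(-22 + \frac{7 \frac{1 - 20}{2 \cdot 4}}{2}\right)^{2} = \left(-22 + \frac{7 \cdot \frac{1}{2} \cdot \frac{1}{4} \left(1 - 20\right)}{2}\right)^{2} = \left(-22 + \frac{7 \cdot \frac{1}{2} \cdot \frac{1}{4} \left(-19\right)}{2}\right)^{2} = \left(-22 + \frac{7}{2} \left(- \frac{19}{8}\right)\right)^{2} = \left(-22 - \frac{133}{16}\right)^{2} = \left(- \frac{485}{16}\right)^{2} = \frac{235225}{256}$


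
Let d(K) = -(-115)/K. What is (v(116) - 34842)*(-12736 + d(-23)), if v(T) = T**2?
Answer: 272479026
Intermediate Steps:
d(K) = 115/K
(v(116) - 34842)*(-12736 + d(-23)) = (116**2 - 34842)*(-12736 + 115/(-23)) = (13456 - 34842)*(-12736 + 115*(-1/23)) = -21386*(-12736 - 5) = -21386*(-12741) = 272479026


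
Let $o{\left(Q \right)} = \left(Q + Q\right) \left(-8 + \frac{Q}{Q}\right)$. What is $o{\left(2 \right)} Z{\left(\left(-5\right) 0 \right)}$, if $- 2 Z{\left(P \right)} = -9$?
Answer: $-126$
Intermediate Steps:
$Z{\left(P \right)} = \frac{9}{2}$ ($Z{\left(P \right)} = \left(- \frac{1}{2}\right) \left(-9\right) = \frac{9}{2}$)
$o{\left(Q \right)} = - 14 Q$ ($o{\left(Q \right)} = 2 Q \left(-8 + 1\right) = 2 Q \left(-7\right) = - 14 Q$)
$o{\left(2 \right)} Z{\left(\left(-5\right) 0 \right)} = \left(-14\right) 2 \cdot \frac{9}{2} = \left(-28\right) \frac{9}{2} = -126$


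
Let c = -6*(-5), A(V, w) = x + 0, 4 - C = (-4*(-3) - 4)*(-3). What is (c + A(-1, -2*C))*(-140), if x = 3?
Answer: -4620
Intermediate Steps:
C = 28 (C = 4 - (-4*(-3) - 4)*(-3) = 4 - (12 - 4)*(-3) = 4 - 8*(-3) = 4 - 1*(-24) = 4 + 24 = 28)
A(V, w) = 3 (A(V, w) = 3 + 0 = 3)
c = 30
(c + A(-1, -2*C))*(-140) = (30 + 3)*(-140) = 33*(-140) = -4620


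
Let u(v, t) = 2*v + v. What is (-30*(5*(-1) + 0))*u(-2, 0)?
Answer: -900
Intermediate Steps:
u(v, t) = 3*v
(-30*(5*(-1) + 0))*u(-2, 0) = (-30*(5*(-1) + 0))*(3*(-2)) = -30*(-5 + 0)*(-6) = -30*(-5)*(-6) = 150*(-6) = -900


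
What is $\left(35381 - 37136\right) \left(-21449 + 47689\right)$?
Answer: $-46051200$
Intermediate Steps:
$\left(35381 - 37136\right) \left(-21449 + 47689\right) = \left(-1755\right) 26240 = -46051200$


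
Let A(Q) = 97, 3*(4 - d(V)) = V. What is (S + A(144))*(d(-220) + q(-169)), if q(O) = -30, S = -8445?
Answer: -1185416/3 ≈ -3.9514e+5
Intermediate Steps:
d(V) = 4 - V/3
(S + A(144))*(d(-220) + q(-169)) = (-8445 + 97)*((4 - 1/3*(-220)) - 30) = -8348*((4 + 220/3) - 30) = -8348*(232/3 - 30) = -8348*142/3 = -1185416/3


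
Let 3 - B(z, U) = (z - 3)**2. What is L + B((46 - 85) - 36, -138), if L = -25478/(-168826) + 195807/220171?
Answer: -16142549026829/2655042089 ≈ -6080.0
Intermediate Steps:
B(z, U) = 3 - (-3 + z)**2 (B(z, U) = 3 - (z - 3)**2 = 3 - (-3 + z)**2)
L = 2761916380/2655042089 (L = -25478*(-1/168826) + 195807*(1/220171) = 12739/84413 + 195807/220171 = 2761916380/2655042089 ≈ 1.0403)
L + B((46 - 85) - 36, -138) = 2761916380/2655042089 + (3 - (-3 + ((46 - 85) - 36))**2) = 2761916380/2655042089 + (3 - (-3 + (-39 - 36))**2) = 2761916380/2655042089 + (3 - (-3 - 75)**2) = 2761916380/2655042089 + (3 - 1*(-78)**2) = 2761916380/2655042089 + (3 - 1*6084) = 2761916380/2655042089 + (3 - 6084) = 2761916380/2655042089 - 6081 = -16142549026829/2655042089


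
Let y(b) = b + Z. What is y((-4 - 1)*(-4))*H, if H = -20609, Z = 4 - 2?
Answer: -453398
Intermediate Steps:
Z = 2
y(b) = 2 + b (y(b) = b + 2 = 2 + b)
y((-4 - 1)*(-4))*H = (2 + (-4 - 1)*(-4))*(-20609) = (2 - 5*(-4))*(-20609) = (2 + 20)*(-20609) = 22*(-20609) = -453398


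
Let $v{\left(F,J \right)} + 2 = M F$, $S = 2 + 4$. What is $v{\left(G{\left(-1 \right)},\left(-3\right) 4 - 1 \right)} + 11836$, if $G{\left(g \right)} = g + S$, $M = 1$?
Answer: $11839$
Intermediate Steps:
$S = 6$
$G{\left(g \right)} = 6 + g$ ($G{\left(g \right)} = g + 6 = 6 + g$)
$v{\left(F,J \right)} = -2 + F$ ($v{\left(F,J \right)} = -2 + 1 F = -2 + F$)
$v{\left(G{\left(-1 \right)},\left(-3\right) 4 - 1 \right)} + 11836 = \left(-2 + \left(6 - 1\right)\right) + 11836 = \left(-2 + 5\right) + 11836 = 3 + 11836 = 11839$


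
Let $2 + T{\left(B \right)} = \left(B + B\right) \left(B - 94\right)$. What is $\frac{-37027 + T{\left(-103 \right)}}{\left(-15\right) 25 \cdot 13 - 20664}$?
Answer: $- \frac{3553}{25539} \approx -0.13912$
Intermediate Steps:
$T{\left(B \right)} = -2 + 2 B \left(-94 + B\right)$ ($T{\left(B \right)} = -2 + \left(B + B\right) \left(B - 94\right) = -2 + 2 B \left(-94 + B\right)$)
$\frac{-37027 + T{\left(-103 \right)}}{\left(-15\right) 25 \cdot 13 - 20664} = \frac{-37027 - \left(-19362 - 21218\right)}{\left(-15\right) 25 \cdot 13 - 20664} = \frac{-37027 + \left(-2 + 19364 + 2 \cdot 10609\right)}{\left(-375\right) 13 - 20664} = \frac{-37027 + \left(-2 + 19364 + 21218\right)}{-4875 - 20664} = \frac{-37027 + 40580}{-25539} = 3553 \left(- \frac{1}{25539}\right) = - \frac{3553}{25539}$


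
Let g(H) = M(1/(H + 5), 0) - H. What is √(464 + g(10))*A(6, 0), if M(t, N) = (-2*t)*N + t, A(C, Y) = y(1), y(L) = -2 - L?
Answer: -7*√2085/5 ≈ -63.927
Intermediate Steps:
A(C, Y) = -3 (A(C, Y) = -2 - 1*1 = -2 - 1 = -3)
M(t, N) = t - 2*N*t (M(t, N) = -2*N*t + t = t - 2*N*t)
g(H) = 1/(5 + H) - H (g(H) = (1 - 2*0)/(H + 5) - H = (1 + 0)/(5 + H) - H = 1/(5 + H) - H)
√(464 + g(10))*A(6, 0) = √(464 + (1 - 1*10*(5 + 10))/(5 + 10))*(-3) = √(464 + (1 - 1*10*15)/15)*(-3) = √(464 + (1 - 150)/15)*(-3) = √(464 + (1/15)*(-149))*(-3) = √(464 - 149/15)*(-3) = √(6811/15)*(-3) = (7*√2085/15)*(-3) = -7*√2085/5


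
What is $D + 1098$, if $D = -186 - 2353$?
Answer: $-1441$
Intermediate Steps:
$D = -2539$
$D + 1098 = -2539 + 1098 = -1441$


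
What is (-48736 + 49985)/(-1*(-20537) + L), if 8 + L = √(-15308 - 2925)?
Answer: 25640721/421458074 - 1249*I*√18233/421458074 ≈ 0.060838 - 0.00040016*I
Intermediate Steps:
L = -8 + I*√18233 (L = -8 + √(-15308 - 2925) = -8 + √(-18233) = -8 + I*√18233 ≈ -8.0 + 135.03*I)
(-48736 + 49985)/(-1*(-20537) + L) = (-48736 + 49985)/(-1*(-20537) + (-8 + I*√18233)) = 1249/(20537 + (-8 + I*√18233)) = 1249/(20529 + I*√18233)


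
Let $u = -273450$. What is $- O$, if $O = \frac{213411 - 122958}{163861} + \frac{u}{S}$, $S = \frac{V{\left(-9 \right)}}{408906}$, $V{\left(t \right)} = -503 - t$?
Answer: $- \frac{9161087203215741}{40473667} \approx -2.2635 \cdot 10^{8}$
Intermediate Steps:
$S = - \frac{247}{204453}$ ($S = \frac{-503 - -9}{408906} = \left(-503 + 9\right) \frac{1}{408906} = \left(-494\right) \frac{1}{408906} = - \frac{247}{204453} \approx -0.0012081$)
$O = \frac{9161087203215741}{40473667}$ ($O = \frac{213411 - 122958}{163861} - \frac{273450}{- \frac{247}{204453}} = 90453 \cdot \frac{1}{163861} - - \frac{55907672850}{247} = \frac{90453}{163861} + \frac{55907672850}{247} = \frac{9161087203215741}{40473667} \approx 2.2635 \cdot 10^{8}$)
$- O = \left(-1\right) \frac{9161087203215741}{40473667} = - \frac{9161087203215741}{40473667}$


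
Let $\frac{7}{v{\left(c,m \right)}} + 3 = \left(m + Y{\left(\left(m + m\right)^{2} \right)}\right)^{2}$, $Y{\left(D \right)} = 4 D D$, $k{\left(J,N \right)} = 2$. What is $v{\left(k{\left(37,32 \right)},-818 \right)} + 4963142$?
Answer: $\frac{4075145112824093857071087666875853}{821081708487102294689752513} \approx 4.9631 \cdot 10^{6}$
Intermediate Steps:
$Y{\left(D \right)} = 4 D^{2}$
$v{\left(c,m \right)} = \frac{7}{-3 + \left(m + 64 m^{4}\right)^{2}}$ ($v{\left(c,m \right)} = \frac{7}{-3 + \left(m + 4 \left(\left(m + m\right)^{2}\right)^{2}\right)^{2}} = \frac{7}{-3 + \left(m + 4 \left(\left(2 m\right)^{2}\right)^{2}\right)^{2}} = \frac{7}{-3 + \left(m + 4 \left(4 m^{2}\right)^{2}\right)^{2}} = \frac{7}{-3 + \left(m + 4 \cdot 16 m^{4}\right)^{2}} = \frac{7}{-3 + \left(m + 64 m^{4}\right)^{2}}$)
$v{\left(k{\left(37,32 \right)},-818 \right)} + 4963142 = \frac{7}{-3 + \left(-818\right)^{2} \left(1 + 64 \left(-818\right)^{3}\right)^{2}} + 4963142 = \frac{7}{-3 + 669124 \left(1 + 64 \left(-547343432\right)\right)^{2}} + 4963142 = \frac{7}{-3 + 669124 \left(1 - 35029979648\right)^{2}} + 4963142 = \frac{7}{-3 + 669124 \left(-35029979647\right)^{2}} + 4963142 = \frac{7}{-3 + 669124 \cdot 1227099474069234244609} + 4963142 = \frac{7}{-3 + 821081708487102294689752516} + 4963142 = \frac{7}{821081708487102294689752513} + 4963142 = \frac{4075145112824093857071087666875853}{821081708487102294689752513}$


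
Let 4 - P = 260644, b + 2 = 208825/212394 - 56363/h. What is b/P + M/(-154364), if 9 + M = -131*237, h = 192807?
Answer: 106655058549668269/530116255832304960 ≈ 0.20119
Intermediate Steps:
b = -17870113721/13650349986 (b = -2 + (208825/212394 - 56363/192807) = -2 + 9430586251/13650349986 = -17870113721/13650349986 ≈ -1.3091)
P = -260640 (P = 4 - 1*260644 = 4 - 260644 = -260640)
M = -31056 (M = -9 - 131*237 = -9 - 31047 = -31056)
b/P + M/(-154364) = -17870113721/13650349986/(-260640) - 31056/(-154364) = -17870113721/13650349986*(-1/260640) - 31056*(-1/154364) = 17870113721/3557827220351040 + 7764/38591 = 106655058549668269/530116255832304960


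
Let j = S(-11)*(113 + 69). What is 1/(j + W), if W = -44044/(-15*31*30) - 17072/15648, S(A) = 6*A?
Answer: -2273850/27308787803 ≈ -8.3264e-5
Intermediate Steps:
j = -12012 (j = (6*(-11))*(113 + 69) = -66*182 = -12012)
W = 4698397/2273850 (W = -44044/((-465*30)) - 17072*1/15648 = -44044/(-13950) - 1067/978 = -44044*(-1/13950) - 1067/978 = 22022/6975 - 1067/978 = 4698397/2273850 ≈ 2.0663)
1/(j + W) = 1/(-12012 + 4698397/2273850) = 1/(-27308787803/2273850) = -2273850/27308787803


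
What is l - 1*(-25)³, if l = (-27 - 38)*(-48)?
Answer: 18745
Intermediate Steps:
l = 3120 (l = -65*(-48) = 3120)
l - 1*(-25)³ = 3120 - 1*(-25)³ = 3120 - 1*(-15625) = 3120 + 15625 = 18745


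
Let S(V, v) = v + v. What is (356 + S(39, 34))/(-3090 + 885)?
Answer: -424/2205 ≈ -0.19229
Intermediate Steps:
S(V, v) = 2*v
(356 + S(39, 34))/(-3090 + 885) = (356 + 2*34)/(-3090 + 885) = (356 + 68)/(-2205) = 424*(-1/2205) = -424/2205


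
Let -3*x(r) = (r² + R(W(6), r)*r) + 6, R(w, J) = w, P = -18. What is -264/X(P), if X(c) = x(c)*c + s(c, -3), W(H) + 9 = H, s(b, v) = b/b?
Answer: -264/2305 ≈ -0.11453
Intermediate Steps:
s(b, v) = 1
W(H) = -9 + H
x(r) = -2 + r - r²/3 (x(r) = -((r² + (-9 + 6)*r) + 6)/3 = -((r² - 3*r) + 6)/3 = -(6 + r² - 3*r)/3 = -2 + r - r²/3)
X(c) = 1 + c*(-2 + c - c²/3) (X(c) = (-2 + c - c²/3)*c + 1 = c*(-2 + c - c²/3) + 1 = 1 + c*(-2 + c - c²/3))
-264/X(P) = -264/(1 - ⅓*(-18)*(6 + (-18)² - 3*(-18))) = -264/(1 - ⅓*(-18)*(6 + 324 + 54)) = -264/(1 - ⅓*(-18)*384) = -264/(1 + 2304) = -264/2305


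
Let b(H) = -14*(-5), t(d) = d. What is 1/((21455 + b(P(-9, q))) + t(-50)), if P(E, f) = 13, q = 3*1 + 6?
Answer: 1/21475 ≈ 4.6566e-5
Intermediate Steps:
q = 9 (q = 3 + 6 = 9)
b(H) = 70
1/((21455 + b(P(-9, q))) + t(-50)) = 1/((21455 + 70) - 50) = 1/(21525 - 50) = 1/21475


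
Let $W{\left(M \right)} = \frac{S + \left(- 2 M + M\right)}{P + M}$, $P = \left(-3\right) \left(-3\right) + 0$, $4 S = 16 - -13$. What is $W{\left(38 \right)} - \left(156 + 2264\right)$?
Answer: $- \frac{455083}{188} \approx -2420.7$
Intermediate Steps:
$S = \frac{29}{4}$ ($S = \frac{16 - -13}{4} = \frac{16 + 13}{4} = \frac{1}{4} \cdot 29 = \frac{29}{4} \approx 7.25$)
$P = 9$ ($P = 9 + 0 = 9$)
$W{\left(M \right)} = \frac{\frac{29}{4} - M}{9 + M}$ ($W{\left(M \right)} = \frac{\frac{29}{4} + \left(- 2 M + M\right)}{9 + M} = \frac{\frac{29}{4} - M}{9 + M}$)
$W{\left(38 \right)} - \left(156 + 2264\right) = \frac{\frac{29}{4} - 38}{9 + 38} - \left(156 + 2264\right) = \frac{\frac{29}{4} - 38}{47} - 2420 = \frac{1}{47} \left(- \frac{123}{4}\right) - 2420 = - \frac{123}{188} - 2420 = - \frac{455083}{188}$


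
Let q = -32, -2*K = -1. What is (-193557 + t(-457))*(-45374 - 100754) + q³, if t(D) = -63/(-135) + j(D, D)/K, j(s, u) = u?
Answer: 426263359904/15 ≈ 2.8418e+10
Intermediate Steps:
K = ½ (K = -½*(-1) = ½ ≈ 0.50000)
t(D) = 7/15 + 2*D (t(D) = -63/(-135) + D/(½) = -63*(-1/135) + D*2 = 7/15 + 2*D)
(-193557 + t(-457))*(-45374 - 100754) + q³ = (-193557 + (7/15 + 2*(-457)))*(-45374 - 100754) + (-32)³ = (-193557 + (7/15 - 914))*(-146128) - 32768 = (-193557 - 13703/15)*(-146128) - 32768 = -2917058/15*(-146128) - 32768 = 426263851424/15 - 32768 = 426263359904/15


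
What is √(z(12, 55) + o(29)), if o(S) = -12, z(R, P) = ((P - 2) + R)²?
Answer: √4213 ≈ 64.908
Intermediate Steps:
z(R, P) = (-2 + P + R)² (z(R, P) = ((-2 + P) + R)² = (-2 + P + R)²)
√(z(12, 55) + o(29)) = √((-2 + 55 + 12)² - 12) = √(65² - 12) = √(4225 - 12) = √4213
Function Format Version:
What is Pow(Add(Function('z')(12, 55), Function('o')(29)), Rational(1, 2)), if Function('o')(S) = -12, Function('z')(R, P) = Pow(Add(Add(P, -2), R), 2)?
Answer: Pow(4213, Rational(1, 2)) ≈ 64.908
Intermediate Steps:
Function('z')(R, P) = Pow(Add(-2, P, R), 2) (Function('z')(R, P) = Pow(Add(Add(-2, P), R), 2) = Pow(Add(-2, P, R), 2))
Pow(Add(Function('z')(12, 55), Function('o')(29)), Rational(1, 2)) = Pow(Add(Pow(Add(-2, 55, 12), 2), -12), Rational(1, 2)) = Pow(Add(Pow(65, 2), -12), Rational(1, 2)) = Pow(Add(4225, -12), Rational(1, 2)) = Pow(4213, Rational(1, 2))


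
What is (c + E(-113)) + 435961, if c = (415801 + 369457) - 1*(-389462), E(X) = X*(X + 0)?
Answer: 1623450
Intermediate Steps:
E(X) = X² (E(X) = X*X = X²)
c = 1174720 (c = 785258 + 389462 = 1174720)
(c + E(-113)) + 435961 = (1174720 + (-113)²) + 435961 = (1174720 + 12769) + 435961 = 1187489 + 435961 = 1623450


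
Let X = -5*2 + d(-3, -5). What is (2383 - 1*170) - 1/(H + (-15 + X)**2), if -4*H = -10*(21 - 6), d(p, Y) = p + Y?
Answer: 4985887/2253 ≈ 2213.0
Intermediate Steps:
d(p, Y) = Y + p
X = -18 (X = -5*2 + (-5 - 3) = -10 - 8 = -18)
H = 75/2 (H = -(-5)*(21 - 6)/2 = -(-5)*15/2 = -1/4*(-150) = 75/2 ≈ 37.500)
(2383 - 1*170) - 1/(H + (-15 + X)**2) = (2383 - 1*170) - 1/(75/2 + (-15 - 18)**2) = (2383 - 170) - 1/(75/2 + (-33)**2) = 2213 - 1/(75/2 + 1089) = 2213 - 1/2253/2 = 2213 - 1*2/2253 = 2213 - 2/2253 = 4985887/2253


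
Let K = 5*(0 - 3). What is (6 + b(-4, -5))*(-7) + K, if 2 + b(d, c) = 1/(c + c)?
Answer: -423/10 ≈ -42.300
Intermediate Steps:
K = -15 (K = 5*(-3) = -15)
b(d, c) = -2 + 1/(2*c) (b(d, c) = -2 + 1/(c + c) = -2 + 1/(2*c))
(6 + b(-4, -5))*(-7) + K = (6 + (-2 + (½)/(-5)))*(-7) - 15 = (6 + (-2 + (½)*(-⅕)))*(-7) - 15 = (6 + (-2 - ⅒))*(-7) - 15 = (6 - 21/10)*(-7) - 15 = (39/10)*(-7) - 15 = -273/10 - 15 = -423/10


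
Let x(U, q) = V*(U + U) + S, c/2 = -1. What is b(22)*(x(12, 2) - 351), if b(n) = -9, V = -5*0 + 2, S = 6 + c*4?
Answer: 2745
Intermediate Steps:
c = -2 (c = 2*(-1) = -2)
S = -2 (S = 6 - 2*4 = 6 - 8 = -2)
V = 2 (V = 0 + 2 = 2)
x(U, q) = -2 + 4*U (x(U, q) = 2*(U + U) - 2 = 2*(2*U) - 2 = 4*U - 2 = -2 + 4*U)
b(22)*(x(12, 2) - 351) = -9*((-2 + 4*12) - 351) = -9*((-2 + 48) - 351) = -9*(46 - 351) = -9*(-305) = 2745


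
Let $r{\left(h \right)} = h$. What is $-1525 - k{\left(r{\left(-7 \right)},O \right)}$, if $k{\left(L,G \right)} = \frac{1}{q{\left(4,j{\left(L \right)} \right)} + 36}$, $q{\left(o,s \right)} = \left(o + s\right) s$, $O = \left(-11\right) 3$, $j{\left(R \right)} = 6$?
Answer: $- \frac{146401}{96} \approx -1525.0$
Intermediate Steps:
$O = -33$
$q{\left(o,s \right)} = s \left(o + s\right)$
$k{\left(L,G \right)} = \frac{1}{96}$ ($k{\left(L,G \right)} = \frac{1}{6 \left(4 + 6\right) + 36} = \frac{1}{6 \cdot 10 + 36} = \frac{1}{60 + 36} = \frac{1}{96}$)
$-1525 - k{\left(r{\left(-7 \right)},O \right)} = -1525 - \frac{1}{96} = - \frac{146401}{96}$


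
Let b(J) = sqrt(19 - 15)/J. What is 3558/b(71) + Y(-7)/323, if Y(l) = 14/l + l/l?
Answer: 40797806/323 ≈ 1.2631e+5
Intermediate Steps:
Y(l) = 1 + 14/l (Y(l) = 14/l + 1 = 1 + 14/l)
b(J) = 2/J (b(J) = sqrt(4)/J = 2/J)
3558/b(71) + Y(-7)/323 = 3558/((2/71)) + ((14 - 7)/(-7))/323 = 3558/((2*(1/71))) - 1/7*7*(1/323) = 3558/(2/71) - 1*1/323 = 3558*(71/2) - 1/323 = 126309 - 1/323 = 40797806/323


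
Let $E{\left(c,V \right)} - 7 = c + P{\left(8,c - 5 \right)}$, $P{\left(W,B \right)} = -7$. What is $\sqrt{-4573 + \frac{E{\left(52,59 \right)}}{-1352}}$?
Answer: $\frac{3 i \sqrt{343486}}{26} \approx 67.624 i$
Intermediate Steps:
$E{\left(c,V \right)} = c$ ($E{\left(c,V \right)} = 7 + \left(c - 7\right) = 7 + \left(-7 + c\right) = c$)
$\sqrt{-4573 + \frac{E{\left(52,59 \right)}}{-1352}} = \sqrt{-4573 + \frac{52}{-1352}} = \sqrt{-4573 + 52 \left(- \frac{1}{1352}\right)} = \sqrt{-4573 - \frac{1}{26}} = \sqrt{- \frac{118899}{26}} = \frac{3 i \sqrt{343486}}{26}$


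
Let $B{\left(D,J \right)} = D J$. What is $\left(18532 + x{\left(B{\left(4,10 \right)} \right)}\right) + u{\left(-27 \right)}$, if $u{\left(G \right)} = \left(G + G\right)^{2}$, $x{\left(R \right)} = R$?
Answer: $21488$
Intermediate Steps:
$u{\left(G \right)} = 4 G^{2}$ ($u{\left(G \right)} = \left(2 G\right)^{2} = 4 G^{2}$)
$\left(18532 + x{\left(B{\left(4,10 \right)} \right)}\right) + u{\left(-27 \right)} = \left(18532 + 4 \cdot 10\right) + 4 \left(-27\right)^{2} = \left(18532 + 40\right) + 4 \cdot 729 = 18572 + 2916 = 21488$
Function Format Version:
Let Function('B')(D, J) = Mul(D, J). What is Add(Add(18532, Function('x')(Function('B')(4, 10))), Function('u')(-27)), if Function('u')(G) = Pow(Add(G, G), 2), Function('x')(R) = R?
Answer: 21488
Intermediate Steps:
Function('u')(G) = Mul(4, Pow(G, 2)) (Function('u')(G) = Pow(Mul(2, G), 2) = Mul(4, Pow(G, 2)))
Add(Add(18532, Function('x')(Function('B')(4, 10))), Function('u')(-27)) = Add(Add(18532, Mul(4, 10)), Mul(4, Pow(-27, 2))) = Add(Add(18532, 40), Mul(4, 729)) = Add(18572, 2916) = 21488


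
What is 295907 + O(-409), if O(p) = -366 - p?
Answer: 295950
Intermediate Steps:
295907 + O(-409) = 295907 + (-366 - 1*(-409)) = 295907 + (-366 + 409) = 295907 + 43 = 295950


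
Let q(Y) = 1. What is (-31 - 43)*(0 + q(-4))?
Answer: -74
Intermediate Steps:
(-31 - 43)*(0 + q(-4)) = (-31 - 43)*(0 + 1) = -74*1 = -74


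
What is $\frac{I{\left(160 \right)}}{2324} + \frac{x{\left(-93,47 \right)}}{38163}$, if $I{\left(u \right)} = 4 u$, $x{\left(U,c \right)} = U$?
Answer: $\frac{2017349}{7390901} \approx 0.27295$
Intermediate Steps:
$\frac{I{\left(160 \right)}}{2324} + \frac{x{\left(-93,47 \right)}}{38163} = \frac{4 \cdot 160}{2324} - \frac{93}{38163} = 640 \cdot \frac{1}{2324} - \frac{31}{12721} = \frac{160}{581} - \frac{31}{12721} = \frac{2017349}{7390901}$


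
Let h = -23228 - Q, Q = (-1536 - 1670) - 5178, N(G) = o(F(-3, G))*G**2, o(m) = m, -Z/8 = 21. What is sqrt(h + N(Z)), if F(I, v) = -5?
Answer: 2*I*sqrt(38991) ≈ 394.92*I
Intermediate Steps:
Z = -168 (Z = -8*21 = -168)
N(G) = -5*G**2
Q = -8384 (Q = -3206 - 5178 = -8384)
h = -14844 (h = -23228 - 1*(-8384) = -23228 + 8384 = -14844)
sqrt(h + N(Z)) = sqrt(-14844 - 5*(-168)**2) = sqrt(-14844 - 5*28224) = sqrt(-14844 - 141120) = sqrt(-155964) = 2*I*sqrt(38991)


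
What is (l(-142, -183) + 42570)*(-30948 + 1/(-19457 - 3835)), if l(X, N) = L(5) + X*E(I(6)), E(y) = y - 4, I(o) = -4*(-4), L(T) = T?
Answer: -29461485031607/23292 ≈ -1.2649e+9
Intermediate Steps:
I(o) = 16
E(y) = -4 + y
l(X, N) = 5 + 12*X (l(X, N) = 5 + X*(-4 + 16) = 5 + X*12 = 5 + 12*X)
(l(-142, -183) + 42570)*(-30948 + 1/(-19457 - 3835)) = ((5 + 12*(-142)) + 42570)*(-30948 + 1/(-19457 - 3835)) = ((5 - 1704) + 42570)*(-30948 + 1/(-23292)) = (-1699 + 42570)*(-30948 - 1/23292) = 40871*(-720840817/23292) = -29461485031607/23292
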